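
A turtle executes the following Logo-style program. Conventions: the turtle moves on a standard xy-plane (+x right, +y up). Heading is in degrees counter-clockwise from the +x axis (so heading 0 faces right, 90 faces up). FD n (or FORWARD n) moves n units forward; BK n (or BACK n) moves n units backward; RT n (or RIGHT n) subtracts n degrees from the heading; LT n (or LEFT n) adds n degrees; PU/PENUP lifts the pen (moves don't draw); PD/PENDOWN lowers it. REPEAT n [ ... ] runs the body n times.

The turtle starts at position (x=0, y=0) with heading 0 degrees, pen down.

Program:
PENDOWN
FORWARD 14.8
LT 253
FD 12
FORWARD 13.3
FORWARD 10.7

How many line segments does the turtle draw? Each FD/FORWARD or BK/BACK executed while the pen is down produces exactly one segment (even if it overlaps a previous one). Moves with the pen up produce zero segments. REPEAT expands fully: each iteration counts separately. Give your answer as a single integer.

Executing turtle program step by step:
Start: pos=(0,0), heading=0, pen down
PD: pen down
FD 14.8: (0,0) -> (14.8,0) [heading=0, draw]
LT 253: heading 0 -> 253
FD 12: (14.8,0) -> (11.292,-11.476) [heading=253, draw]
FD 13.3: (11.292,-11.476) -> (7.403,-24.195) [heading=253, draw]
FD 10.7: (7.403,-24.195) -> (4.275,-34.427) [heading=253, draw]
Final: pos=(4.275,-34.427), heading=253, 4 segment(s) drawn
Segments drawn: 4

Answer: 4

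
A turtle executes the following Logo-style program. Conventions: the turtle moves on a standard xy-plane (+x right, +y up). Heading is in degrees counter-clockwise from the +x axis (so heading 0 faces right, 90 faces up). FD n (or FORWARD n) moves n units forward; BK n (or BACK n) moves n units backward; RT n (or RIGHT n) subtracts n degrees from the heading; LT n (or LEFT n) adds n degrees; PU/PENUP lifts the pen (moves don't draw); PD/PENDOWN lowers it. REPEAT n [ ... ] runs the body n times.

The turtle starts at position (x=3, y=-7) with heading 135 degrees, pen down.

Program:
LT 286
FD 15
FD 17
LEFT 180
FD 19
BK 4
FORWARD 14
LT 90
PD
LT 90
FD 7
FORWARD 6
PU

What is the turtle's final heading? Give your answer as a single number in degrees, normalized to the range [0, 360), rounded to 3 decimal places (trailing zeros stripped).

Executing turtle program step by step:
Start: pos=(3,-7), heading=135, pen down
LT 286: heading 135 -> 61
FD 15: (3,-7) -> (10.272,6.119) [heading=61, draw]
FD 17: (10.272,6.119) -> (18.514,20.988) [heading=61, draw]
LT 180: heading 61 -> 241
FD 19: (18.514,20.988) -> (9.303,4.37) [heading=241, draw]
BK 4: (9.303,4.37) -> (11.242,7.869) [heading=241, draw]
FD 14: (11.242,7.869) -> (4.454,-4.376) [heading=241, draw]
LT 90: heading 241 -> 331
PD: pen down
LT 90: heading 331 -> 61
FD 7: (4.454,-4.376) -> (7.848,1.746) [heading=61, draw]
FD 6: (7.848,1.746) -> (10.757,6.994) [heading=61, draw]
PU: pen up
Final: pos=(10.757,6.994), heading=61, 7 segment(s) drawn

Answer: 61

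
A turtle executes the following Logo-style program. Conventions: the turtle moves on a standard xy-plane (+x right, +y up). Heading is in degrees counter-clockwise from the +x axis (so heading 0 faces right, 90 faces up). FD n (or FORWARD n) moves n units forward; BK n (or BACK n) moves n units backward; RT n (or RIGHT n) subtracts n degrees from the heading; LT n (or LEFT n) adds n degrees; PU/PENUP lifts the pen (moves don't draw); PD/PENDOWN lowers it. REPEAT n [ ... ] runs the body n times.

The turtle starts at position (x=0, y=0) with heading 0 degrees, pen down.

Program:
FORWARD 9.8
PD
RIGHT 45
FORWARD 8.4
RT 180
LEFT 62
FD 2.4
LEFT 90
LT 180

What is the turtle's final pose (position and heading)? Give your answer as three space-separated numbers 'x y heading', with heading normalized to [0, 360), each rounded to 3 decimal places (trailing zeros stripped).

Executing turtle program step by step:
Start: pos=(0,0), heading=0, pen down
FD 9.8: (0,0) -> (9.8,0) [heading=0, draw]
PD: pen down
RT 45: heading 0 -> 315
FD 8.4: (9.8,0) -> (15.74,-5.94) [heading=315, draw]
RT 180: heading 315 -> 135
LT 62: heading 135 -> 197
FD 2.4: (15.74,-5.94) -> (13.445,-6.641) [heading=197, draw]
LT 90: heading 197 -> 287
LT 180: heading 287 -> 107
Final: pos=(13.445,-6.641), heading=107, 3 segment(s) drawn

Answer: 13.445 -6.641 107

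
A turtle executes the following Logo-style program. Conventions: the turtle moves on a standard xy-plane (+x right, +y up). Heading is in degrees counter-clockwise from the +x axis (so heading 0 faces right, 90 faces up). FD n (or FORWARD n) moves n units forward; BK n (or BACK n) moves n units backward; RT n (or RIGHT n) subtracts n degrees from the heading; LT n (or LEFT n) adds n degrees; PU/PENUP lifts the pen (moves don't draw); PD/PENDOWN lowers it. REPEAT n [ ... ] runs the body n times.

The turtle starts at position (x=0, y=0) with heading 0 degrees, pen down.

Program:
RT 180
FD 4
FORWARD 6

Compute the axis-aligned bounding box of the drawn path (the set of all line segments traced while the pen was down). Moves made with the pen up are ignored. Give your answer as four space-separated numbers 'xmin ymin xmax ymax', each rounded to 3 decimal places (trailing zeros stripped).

Executing turtle program step by step:
Start: pos=(0,0), heading=0, pen down
RT 180: heading 0 -> 180
FD 4: (0,0) -> (-4,0) [heading=180, draw]
FD 6: (-4,0) -> (-10,0) [heading=180, draw]
Final: pos=(-10,0), heading=180, 2 segment(s) drawn

Segment endpoints: x in {-10, -4, 0}, y in {0, 0, 0}
xmin=-10, ymin=0, xmax=0, ymax=0

Answer: -10 0 0 0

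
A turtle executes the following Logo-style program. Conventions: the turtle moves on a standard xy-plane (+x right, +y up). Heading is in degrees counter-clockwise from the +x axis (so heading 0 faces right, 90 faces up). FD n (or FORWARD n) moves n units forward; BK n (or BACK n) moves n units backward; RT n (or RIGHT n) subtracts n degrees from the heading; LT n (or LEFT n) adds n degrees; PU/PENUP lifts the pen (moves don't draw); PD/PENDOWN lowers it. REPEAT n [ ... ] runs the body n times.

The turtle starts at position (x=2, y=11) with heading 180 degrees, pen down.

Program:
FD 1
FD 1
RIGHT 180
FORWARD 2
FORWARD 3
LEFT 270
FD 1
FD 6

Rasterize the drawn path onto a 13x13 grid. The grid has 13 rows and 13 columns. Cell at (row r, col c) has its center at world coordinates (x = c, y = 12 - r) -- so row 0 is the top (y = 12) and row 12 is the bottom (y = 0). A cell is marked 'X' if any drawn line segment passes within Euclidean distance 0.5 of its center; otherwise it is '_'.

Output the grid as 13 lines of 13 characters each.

Segment 0: (2,11) -> (1,11)
Segment 1: (1,11) -> (0,11)
Segment 2: (0,11) -> (2,11)
Segment 3: (2,11) -> (5,11)
Segment 4: (5,11) -> (5,10)
Segment 5: (5,10) -> (5,4)

Answer: _____________
XXXXXX_______
_____X_______
_____X_______
_____X_______
_____X_______
_____X_______
_____X_______
_____X_______
_____________
_____________
_____________
_____________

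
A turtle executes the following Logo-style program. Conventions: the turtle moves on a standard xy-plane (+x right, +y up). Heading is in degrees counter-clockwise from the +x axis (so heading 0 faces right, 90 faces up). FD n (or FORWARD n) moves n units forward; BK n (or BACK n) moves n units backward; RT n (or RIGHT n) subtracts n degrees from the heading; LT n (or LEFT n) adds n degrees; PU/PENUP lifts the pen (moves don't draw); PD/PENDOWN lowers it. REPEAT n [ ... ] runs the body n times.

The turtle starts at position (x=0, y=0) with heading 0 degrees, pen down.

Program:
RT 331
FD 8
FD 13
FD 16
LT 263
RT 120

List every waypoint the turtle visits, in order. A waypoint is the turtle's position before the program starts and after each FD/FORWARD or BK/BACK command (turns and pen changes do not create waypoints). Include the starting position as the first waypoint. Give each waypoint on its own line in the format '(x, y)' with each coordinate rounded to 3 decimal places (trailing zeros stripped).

Executing turtle program step by step:
Start: pos=(0,0), heading=0, pen down
RT 331: heading 0 -> 29
FD 8: (0,0) -> (6.997,3.878) [heading=29, draw]
FD 13: (6.997,3.878) -> (18.367,10.181) [heading=29, draw]
FD 16: (18.367,10.181) -> (32.361,17.938) [heading=29, draw]
LT 263: heading 29 -> 292
RT 120: heading 292 -> 172
Final: pos=(32.361,17.938), heading=172, 3 segment(s) drawn
Waypoints (4 total):
(0, 0)
(6.997, 3.878)
(18.367, 10.181)
(32.361, 17.938)

Answer: (0, 0)
(6.997, 3.878)
(18.367, 10.181)
(32.361, 17.938)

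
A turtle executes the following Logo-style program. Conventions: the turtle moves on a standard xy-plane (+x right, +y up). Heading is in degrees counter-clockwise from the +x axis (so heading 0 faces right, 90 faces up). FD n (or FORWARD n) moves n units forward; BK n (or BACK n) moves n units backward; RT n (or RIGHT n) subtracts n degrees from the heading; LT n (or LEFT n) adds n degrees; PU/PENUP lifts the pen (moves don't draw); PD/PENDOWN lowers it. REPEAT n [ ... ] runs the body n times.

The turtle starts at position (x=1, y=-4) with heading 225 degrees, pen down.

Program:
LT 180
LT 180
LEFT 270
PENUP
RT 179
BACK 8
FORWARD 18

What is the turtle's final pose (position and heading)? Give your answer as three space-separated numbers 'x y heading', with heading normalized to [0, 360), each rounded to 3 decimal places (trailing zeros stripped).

Executing turtle program step by step:
Start: pos=(1,-4), heading=225, pen down
LT 180: heading 225 -> 45
LT 180: heading 45 -> 225
LT 270: heading 225 -> 135
PU: pen up
RT 179: heading 135 -> 316
BK 8: (1,-4) -> (-4.755,1.557) [heading=316, move]
FD 18: (-4.755,1.557) -> (8.193,-10.947) [heading=316, move]
Final: pos=(8.193,-10.947), heading=316, 0 segment(s) drawn

Answer: 8.193 -10.947 316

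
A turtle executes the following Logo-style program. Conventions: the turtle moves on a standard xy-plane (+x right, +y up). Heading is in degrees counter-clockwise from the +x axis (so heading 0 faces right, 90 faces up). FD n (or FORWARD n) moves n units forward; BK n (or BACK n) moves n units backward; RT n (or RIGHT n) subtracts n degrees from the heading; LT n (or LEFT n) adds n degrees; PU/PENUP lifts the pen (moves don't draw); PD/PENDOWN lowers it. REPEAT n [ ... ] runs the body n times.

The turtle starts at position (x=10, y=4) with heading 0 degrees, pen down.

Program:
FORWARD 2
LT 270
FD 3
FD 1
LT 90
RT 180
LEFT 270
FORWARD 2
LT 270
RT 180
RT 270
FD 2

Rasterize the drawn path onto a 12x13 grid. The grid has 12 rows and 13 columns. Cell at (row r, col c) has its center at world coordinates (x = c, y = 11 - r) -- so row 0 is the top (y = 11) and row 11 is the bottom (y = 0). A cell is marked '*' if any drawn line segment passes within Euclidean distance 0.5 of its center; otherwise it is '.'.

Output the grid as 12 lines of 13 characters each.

Answer: .............
.............
.............
.............
.............
.............
.............
..........***
............*
............*
............*
............*

Derivation:
Segment 0: (10,4) -> (12,4)
Segment 1: (12,4) -> (12,1)
Segment 2: (12,1) -> (12,0)
Segment 3: (12,0) -> (12,2)
Segment 4: (12,2) -> (12,0)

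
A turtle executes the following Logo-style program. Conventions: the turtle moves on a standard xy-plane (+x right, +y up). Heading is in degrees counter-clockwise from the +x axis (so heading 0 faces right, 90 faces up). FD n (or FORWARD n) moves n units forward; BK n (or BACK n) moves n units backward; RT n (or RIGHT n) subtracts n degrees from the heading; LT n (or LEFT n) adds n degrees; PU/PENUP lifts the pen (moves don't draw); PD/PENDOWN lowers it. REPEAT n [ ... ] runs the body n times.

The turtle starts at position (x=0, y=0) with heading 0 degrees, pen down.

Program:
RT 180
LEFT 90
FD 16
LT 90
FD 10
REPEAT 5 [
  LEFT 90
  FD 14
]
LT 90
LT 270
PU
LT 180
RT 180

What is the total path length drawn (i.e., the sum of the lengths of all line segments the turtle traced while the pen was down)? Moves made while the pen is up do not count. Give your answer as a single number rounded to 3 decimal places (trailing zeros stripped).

Answer: 96

Derivation:
Executing turtle program step by step:
Start: pos=(0,0), heading=0, pen down
RT 180: heading 0 -> 180
LT 90: heading 180 -> 270
FD 16: (0,0) -> (0,-16) [heading=270, draw]
LT 90: heading 270 -> 0
FD 10: (0,-16) -> (10,-16) [heading=0, draw]
REPEAT 5 [
  -- iteration 1/5 --
  LT 90: heading 0 -> 90
  FD 14: (10,-16) -> (10,-2) [heading=90, draw]
  -- iteration 2/5 --
  LT 90: heading 90 -> 180
  FD 14: (10,-2) -> (-4,-2) [heading=180, draw]
  -- iteration 3/5 --
  LT 90: heading 180 -> 270
  FD 14: (-4,-2) -> (-4,-16) [heading=270, draw]
  -- iteration 4/5 --
  LT 90: heading 270 -> 0
  FD 14: (-4,-16) -> (10,-16) [heading=0, draw]
  -- iteration 5/5 --
  LT 90: heading 0 -> 90
  FD 14: (10,-16) -> (10,-2) [heading=90, draw]
]
LT 90: heading 90 -> 180
LT 270: heading 180 -> 90
PU: pen up
LT 180: heading 90 -> 270
RT 180: heading 270 -> 90
Final: pos=(10,-2), heading=90, 7 segment(s) drawn

Segment lengths:
  seg 1: (0,0) -> (0,-16), length = 16
  seg 2: (0,-16) -> (10,-16), length = 10
  seg 3: (10,-16) -> (10,-2), length = 14
  seg 4: (10,-2) -> (-4,-2), length = 14
  seg 5: (-4,-2) -> (-4,-16), length = 14
  seg 6: (-4,-16) -> (10,-16), length = 14
  seg 7: (10,-16) -> (10,-2), length = 14
Total = 96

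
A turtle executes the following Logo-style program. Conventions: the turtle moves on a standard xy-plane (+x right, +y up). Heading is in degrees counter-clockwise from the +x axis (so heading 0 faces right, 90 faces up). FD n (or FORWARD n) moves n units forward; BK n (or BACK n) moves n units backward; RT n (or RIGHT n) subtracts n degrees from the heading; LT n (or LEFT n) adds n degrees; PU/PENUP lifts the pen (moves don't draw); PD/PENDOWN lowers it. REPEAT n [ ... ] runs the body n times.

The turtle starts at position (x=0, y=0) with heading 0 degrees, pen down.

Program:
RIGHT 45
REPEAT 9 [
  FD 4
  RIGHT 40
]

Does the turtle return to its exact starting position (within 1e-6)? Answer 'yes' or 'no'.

Answer: yes

Derivation:
Executing turtle program step by step:
Start: pos=(0,0), heading=0, pen down
RT 45: heading 0 -> 315
REPEAT 9 [
  -- iteration 1/9 --
  FD 4: (0,0) -> (2.828,-2.828) [heading=315, draw]
  RT 40: heading 315 -> 275
  -- iteration 2/9 --
  FD 4: (2.828,-2.828) -> (3.177,-6.813) [heading=275, draw]
  RT 40: heading 275 -> 235
  -- iteration 3/9 --
  FD 4: (3.177,-6.813) -> (0.883,-10.09) [heading=235, draw]
  RT 40: heading 235 -> 195
  -- iteration 4/9 --
  FD 4: (0.883,-10.09) -> (-2.981,-11.125) [heading=195, draw]
  RT 40: heading 195 -> 155
  -- iteration 5/9 --
  FD 4: (-2.981,-11.125) -> (-6.606,-9.435) [heading=155, draw]
  RT 40: heading 155 -> 115
  -- iteration 6/9 --
  FD 4: (-6.606,-9.435) -> (-8.297,-5.809) [heading=115, draw]
  RT 40: heading 115 -> 75
  -- iteration 7/9 --
  FD 4: (-8.297,-5.809) -> (-7.261,-1.946) [heading=75, draw]
  RT 40: heading 75 -> 35
  -- iteration 8/9 --
  FD 4: (-7.261,-1.946) -> (-3.985,0.349) [heading=35, draw]
  RT 40: heading 35 -> 355
  -- iteration 9/9 --
  FD 4: (-3.985,0.349) -> (0,0) [heading=355, draw]
  RT 40: heading 355 -> 315
]
Final: pos=(0,0), heading=315, 9 segment(s) drawn

Start position: (0, 0)
Final position: (0, 0)
Distance = 0; < 1e-6 -> CLOSED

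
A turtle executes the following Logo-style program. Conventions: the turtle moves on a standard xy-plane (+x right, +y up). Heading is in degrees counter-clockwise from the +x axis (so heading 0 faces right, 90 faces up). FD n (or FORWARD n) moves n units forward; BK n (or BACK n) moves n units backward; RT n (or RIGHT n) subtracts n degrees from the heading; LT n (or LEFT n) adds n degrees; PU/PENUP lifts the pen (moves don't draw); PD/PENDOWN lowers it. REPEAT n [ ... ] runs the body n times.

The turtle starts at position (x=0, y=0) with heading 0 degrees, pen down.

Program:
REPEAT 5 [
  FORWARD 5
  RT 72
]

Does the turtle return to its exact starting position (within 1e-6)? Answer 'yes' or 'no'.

Executing turtle program step by step:
Start: pos=(0,0), heading=0, pen down
REPEAT 5 [
  -- iteration 1/5 --
  FD 5: (0,0) -> (5,0) [heading=0, draw]
  RT 72: heading 0 -> 288
  -- iteration 2/5 --
  FD 5: (5,0) -> (6.545,-4.755) [heading=288, draw]
  RT 72: heading 288 -> 216
  -- iteration 3/5 --
  FD 5: (6.545,-4.755) -> (2.5,-7.694) [heading=216, draw]
  RT 72: heading 216 -> 144
  -- iteration 4/5 --
  FD 5: (2.5,-7.694) -> (-1.545,-4.755) [heading=144, draw]
  RT 72: heading 144 -> 72
  -- iteration 5/5 --
  FD 5: (-1.545,-4.755) -> (0,0) [heading=72, draw]
  RT 72: heading 72 -> 0
]
Final: pos=(0,0), heading=0, 5 segment(s) drawn

Start position: (0, 0)
Final position: (0, 0)
Distance = 0; < 1e-6 -> CLOSED

Answer: yes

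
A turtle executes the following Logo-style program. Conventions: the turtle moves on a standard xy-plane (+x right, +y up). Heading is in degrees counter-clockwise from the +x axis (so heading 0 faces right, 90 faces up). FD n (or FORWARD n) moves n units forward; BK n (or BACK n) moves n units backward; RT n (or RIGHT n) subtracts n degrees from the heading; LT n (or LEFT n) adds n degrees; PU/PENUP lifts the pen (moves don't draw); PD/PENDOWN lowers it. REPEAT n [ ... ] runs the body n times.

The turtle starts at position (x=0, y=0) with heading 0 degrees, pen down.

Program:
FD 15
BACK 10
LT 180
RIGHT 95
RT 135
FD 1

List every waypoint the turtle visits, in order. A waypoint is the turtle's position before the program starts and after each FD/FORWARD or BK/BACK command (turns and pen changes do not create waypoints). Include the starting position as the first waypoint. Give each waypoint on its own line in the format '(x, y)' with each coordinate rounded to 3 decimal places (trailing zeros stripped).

Executing turtle program step by step:
Start: pos=(0,0), heading=0, pen down
FD 15: (0,0) -> (15,0) [heading=0, draw]
BK 10: (15,0) -> (5,0) [heading=0, draw]
LT 180: heading 0 -> 180
RT 95: heading 180 -> 85
RT 135: heading 85 -> 310
FD 1: (5,0) -> (5.643,-0.766) [heading=310, draw]
Final: pos=(5.643,-0.766), heading=310, 3 segment(s) drawn
Waypoints (4 total):
(0, 0)
(15, 0)
(5, 0)
(5.643, -0.766)

Answer: (0, 0)
(15, 0)
(5, 0)
(5.643, -0.766)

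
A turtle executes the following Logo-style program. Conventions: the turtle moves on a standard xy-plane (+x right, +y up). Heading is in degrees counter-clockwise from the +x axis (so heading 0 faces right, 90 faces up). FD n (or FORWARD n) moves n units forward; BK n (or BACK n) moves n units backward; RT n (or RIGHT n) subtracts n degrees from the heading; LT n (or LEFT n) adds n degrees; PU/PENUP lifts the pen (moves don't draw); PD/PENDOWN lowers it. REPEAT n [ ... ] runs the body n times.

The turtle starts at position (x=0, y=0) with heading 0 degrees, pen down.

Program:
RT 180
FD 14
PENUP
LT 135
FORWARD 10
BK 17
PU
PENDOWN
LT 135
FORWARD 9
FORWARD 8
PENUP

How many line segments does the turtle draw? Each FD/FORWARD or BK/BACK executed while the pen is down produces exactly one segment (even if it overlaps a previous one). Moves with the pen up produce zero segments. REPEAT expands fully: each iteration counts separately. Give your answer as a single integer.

Executing turtle program step by step:
Start: pos=(0,0), heading=0, pen down
RT 180: heading 0 -> 180
FD 14: (0,0) -> (-14,0) [heading=180, draw]
PU: pen up
LT 135: heading 180 -> 315
FD 10: (-14,0) -> (-6.929,-7.071) [heading=315, move]
BK 17: (-6.929,-7.071) -> (-18.95,4.95) [heading=315, move]
PU: pen up
PD: pen down
LT 135: heading 315 -> 90
FD 9: (-18.95,4.95) -> (-18.95,13.95) [heading=90, draw]
FD 8: (-18.95,13.95) -> (-18.95,21.95) [heading=90, draw]
PU: pen up
Final: pos=(-18.95,21.95), heading=90, 3 segment(s) drawn
Segments drawn: 3

Answer: 3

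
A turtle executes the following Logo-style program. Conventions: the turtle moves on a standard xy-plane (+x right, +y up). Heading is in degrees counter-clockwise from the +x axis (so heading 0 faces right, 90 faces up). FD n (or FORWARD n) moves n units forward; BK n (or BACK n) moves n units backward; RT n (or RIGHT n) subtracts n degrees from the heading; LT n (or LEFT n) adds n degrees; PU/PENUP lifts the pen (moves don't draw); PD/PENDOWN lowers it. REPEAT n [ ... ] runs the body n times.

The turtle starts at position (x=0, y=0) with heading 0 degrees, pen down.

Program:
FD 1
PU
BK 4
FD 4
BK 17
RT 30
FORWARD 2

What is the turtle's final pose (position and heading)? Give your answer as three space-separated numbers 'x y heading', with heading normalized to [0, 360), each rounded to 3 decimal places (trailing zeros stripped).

Executing turtle program step by step:
Start: pos=(0,0), heading=0, pen down
FD 1: (0,0) -> (1,0) [heading=0, draw]
PU: pen up
BK 4: (1,0) -> (-3,0) [heading=0, move]
FD 4: (-3,0) -> (1,0) [heading=0, move]
BK 17: (1,0) -> (-16,0) [heading=0, move]
RT 30: heading 0 -> 330
FD 2: (-16,0) -> (-14.268,-1) [heading=330, move]
Final: pos=(-14.268,-1), heading=330, 1 segment(s) drawn

Answer: -14.268 -1 330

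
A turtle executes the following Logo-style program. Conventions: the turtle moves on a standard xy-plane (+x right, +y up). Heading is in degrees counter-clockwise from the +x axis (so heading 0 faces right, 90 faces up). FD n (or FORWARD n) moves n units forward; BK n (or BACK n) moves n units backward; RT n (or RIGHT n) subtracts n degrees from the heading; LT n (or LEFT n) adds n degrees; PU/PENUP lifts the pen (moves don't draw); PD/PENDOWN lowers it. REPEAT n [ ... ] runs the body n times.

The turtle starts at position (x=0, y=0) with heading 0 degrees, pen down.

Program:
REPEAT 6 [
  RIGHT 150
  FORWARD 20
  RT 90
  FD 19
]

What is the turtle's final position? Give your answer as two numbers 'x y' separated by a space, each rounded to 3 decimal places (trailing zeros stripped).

Executing turtle program step by step:
Start: pos=(0,0), heading=0, pen down
REPEAT 6 [
  -- iteration 1/6 --
  RT 150: heading 0 -> 210
  FD 20: (0,0) -> (-17.321,-10) [heading=210, draw]
  RT 90: heading 210 -> 120
  FD 19: (-17.321,-10) -> (-26.821,6.454) [heading=120, draw]
  -- iteration 2/6 --
  RT 150: heading 120 -> 330
  FD 20: (-26.821,6.454) -> (-9.5,-3.546) [heading=330, draw]
  RT 90: heading 330 -> 240
  FD 19: (-9.5,-3.546) -> (-19,-20) [heading=240, draw]
  -- iteration 3/6 --
  RT 150: heading 240 -> 90
  FD 20: (-19,-20) -> (-19,0) [heading=90, draw]
  RT 90: heading 90 -> 0
  FD 19: (-19,0) -> (0,0) [heading=0, draw]
  -- iteration 4/6 --
  RT 150: heading 0 -> 210
  FD 20: (0,0) -> (-17.321,-10) [heading=210, draw]
  RT 90: heading 210 -> 120
  FD 19: (-17.321,-10) -> (-26.821,6.454) [heading=120, draw]
  -- iteration 5/6 --
  RT 150: heading 120 -> 330
  FD 20: (-26.821,6.454) -> (-9.5,-3.546) [heading=330, draw]
  RT 90: heading 330 -> 240
  FD 19: (-9.5,-3.546) -> (-19,-20) [heading=240, draw]
  -- iteration 6/6 --
  RT 150: heading 240 -> 90
  FD 20: (-19,-20) -> (-19,0) [heading=90, draw]
  RT 90: heading 90 -> 0
  FD 19: (-19,0) -> (0,0) [heading=0, draw]
]
Final: pos=(0,0), heading=0, 12 segment(s) drawn

Answer: 0 0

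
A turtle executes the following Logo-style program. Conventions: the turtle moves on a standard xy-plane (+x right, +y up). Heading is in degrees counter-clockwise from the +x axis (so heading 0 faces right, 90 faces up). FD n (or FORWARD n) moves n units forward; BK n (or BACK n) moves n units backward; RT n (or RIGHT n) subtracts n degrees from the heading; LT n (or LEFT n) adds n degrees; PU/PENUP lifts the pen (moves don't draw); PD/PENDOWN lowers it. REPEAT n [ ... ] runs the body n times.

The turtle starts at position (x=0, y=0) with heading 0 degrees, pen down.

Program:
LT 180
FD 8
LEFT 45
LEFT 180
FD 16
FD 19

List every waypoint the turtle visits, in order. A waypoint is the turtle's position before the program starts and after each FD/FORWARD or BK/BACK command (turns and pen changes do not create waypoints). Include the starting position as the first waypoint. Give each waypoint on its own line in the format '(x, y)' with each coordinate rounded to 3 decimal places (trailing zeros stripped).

Answer: (0, 0)
(-8, 0)
(3.314, 11.314)
(16.749, 24.749)

Derivation:
Executing turtle program step by step:
Start: pos=(0,0), heading=0, pen down
LT 180: heading 0 -> 180
FD 8: (0,0) -> (-8,0) [heading=180, draw]
LT 45: heading 180 -> 225
LT 180: heading 225 -> 45
FD 16: (-8,0) -> (3.314,11.314) [heading=45, draw]
FD 19: (3.314,11.314) -> (16.749,24.749) [heading=45, draw]
Final: pos=(16.749,24.749), heading=45, 3 segment(s) drawn
Waypoints (4 total):
(0, 0)
(-8, 0)
(3.314, 11.314)
(16.749, 24.749)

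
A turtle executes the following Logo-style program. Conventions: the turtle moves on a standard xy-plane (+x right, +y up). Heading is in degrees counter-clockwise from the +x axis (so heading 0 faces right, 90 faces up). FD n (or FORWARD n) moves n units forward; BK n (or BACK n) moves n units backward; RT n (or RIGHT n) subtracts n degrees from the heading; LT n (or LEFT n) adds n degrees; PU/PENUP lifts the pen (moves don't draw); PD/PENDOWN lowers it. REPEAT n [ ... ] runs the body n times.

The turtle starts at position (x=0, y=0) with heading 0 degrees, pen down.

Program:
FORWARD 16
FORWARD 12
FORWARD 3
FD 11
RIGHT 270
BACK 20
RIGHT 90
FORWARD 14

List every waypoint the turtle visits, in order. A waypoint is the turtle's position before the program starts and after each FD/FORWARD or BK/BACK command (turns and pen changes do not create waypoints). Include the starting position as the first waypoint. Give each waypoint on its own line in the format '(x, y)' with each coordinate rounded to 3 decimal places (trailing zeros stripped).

Executing turtle program step by step:
Start: pos=(0,0), heading=0, pen down
FD 16: (0,0) -> (16,0) [heading=0, draw]
FD 12: (16,0) -> (28,0) [heading=0, draw]
FD 3: (28,0) -> (31,0) [heading=0, draw]
FD 11: (31,0) -> (42,0) [heading=0, draw]
RT 270: heading 0 -> 90
BK 20: (42,0) -> (42,-20) [heading=90, draw]
RT 90: heading 90 -> 0
FD 14: (42,-20) -> (56,-20) [heading=0, draw]
Final: pos=(56,-20), heading=0, 6 segment(s) drawn
Waypoints (7 total):
(0, 0)
(16, 0)
(28, 0)
(31, 0)
(42, 0)
(42, -20)
(56, -20)

Answer: (0, 0)
(16, 0)
(28, 0)
(31, 0)
(42, 0)
(42, -20)
(56, -20)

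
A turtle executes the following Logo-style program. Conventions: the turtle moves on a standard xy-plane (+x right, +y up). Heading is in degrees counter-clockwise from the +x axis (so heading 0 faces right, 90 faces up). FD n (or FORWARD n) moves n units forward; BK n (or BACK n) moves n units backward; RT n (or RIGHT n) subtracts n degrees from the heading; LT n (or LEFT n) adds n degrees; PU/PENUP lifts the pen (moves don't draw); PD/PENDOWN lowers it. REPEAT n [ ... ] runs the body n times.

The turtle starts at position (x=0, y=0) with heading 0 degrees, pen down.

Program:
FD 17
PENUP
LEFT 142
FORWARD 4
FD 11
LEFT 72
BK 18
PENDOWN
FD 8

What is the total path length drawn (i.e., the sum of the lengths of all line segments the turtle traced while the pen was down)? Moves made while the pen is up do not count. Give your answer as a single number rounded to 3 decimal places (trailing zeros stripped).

Executing turtle program step by step:
Start: pos=(0,0), heading=0, pen down
FD 17: (0,0) -> (17,0) [heading=0, draw]
PU: pen up
LT 142: heading 0 -> 142
FD 4: (17,0) -> (13.848,2.463) [heading=142, move]
FD 11: (13.848,2.463) -> (5.18,9.235) [heading=142, move]
LT 72: heading 142 -> 214
BK 18: (5.18,9.235) -> (20.103,19.3) [heading=214, move]
PD: pen down
FD 8: (20.103,19.3) -> (13.47,14.827) [heading=214, draw]
Final: pos=(13.47,14.827), heading=214, 2 segment(s) drawn

Segment lengths:
  seg 1: (0,0) -> (17,0), length = 17
  seg 2: (20.103,19.3) -> (13.47,14.827), length = 8
Total = 25

Answer: 25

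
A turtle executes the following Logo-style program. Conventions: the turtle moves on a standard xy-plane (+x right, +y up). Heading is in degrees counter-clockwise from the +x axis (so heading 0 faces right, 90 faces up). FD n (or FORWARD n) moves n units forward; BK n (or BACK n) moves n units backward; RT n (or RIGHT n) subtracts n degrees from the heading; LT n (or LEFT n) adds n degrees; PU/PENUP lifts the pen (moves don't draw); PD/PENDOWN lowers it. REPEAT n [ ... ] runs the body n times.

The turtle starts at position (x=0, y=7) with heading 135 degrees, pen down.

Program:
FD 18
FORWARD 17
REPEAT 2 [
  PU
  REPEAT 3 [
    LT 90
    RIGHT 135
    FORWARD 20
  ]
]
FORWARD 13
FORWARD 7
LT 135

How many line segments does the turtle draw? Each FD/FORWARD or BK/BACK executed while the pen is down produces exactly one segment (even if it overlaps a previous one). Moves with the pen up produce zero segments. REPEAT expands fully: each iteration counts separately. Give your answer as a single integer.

Answer: 2

Derivation:
Executing turtle program step by step:
Start: pos=(0,7), heading=135, pen down
FD 18: (0,7) -> (-12.728,19.728) [heading=135, draw]
FD 17: (-12.728,19.728) -> (-24.749,31.749) [heading=135, draw]
REPEAT 2 [
  -- iteration 1/2 --
  PU: pen up
  REPEAT 3 [
    -- iteration 1/3 --
    LT 90: heading 135 -> 225
    RT 135: heading 225 -> 90
    FD 20: (-24.749,31.749) -> (-24.749,51.749) [heading=90, move]
    -- iteration 2/3 --
    LT 90: heading 90 -> 180
    RT 135: heading 180 -> 45
    FD 20: (-24.749,51.749) -> (-10.607,65.891) [heading=45, move]
    -- iteration 3/3 --
    LT 90: heading 45 -> 135
    RT 135: heading 135 -> 0
    FD 20: (-10.607,65.891) -> (9.393,65.891) [heading=0, move]
  ]
  -- iteration 2/2 --
  PU: pen up
  REPEAT 3 [
    -- iteration 1/3 --
    LT 90: heading 0 -> 90
    RT 135: heading 90 -> 315
    FD 20: (9.393,65.891) -> (23.536,51.749) [heading=315, move]
    -- iteration 2/3 --
    LT 90: heading 315 -> 45
    RT 135: heading 45 -> 270
    FD 20: (23.536,51.749) -> (23.536,31.749) [heading=270, move]
    -- iteration 3/3 --
    LT 90: heading 270 -> 0
    RT 135: heading 0 -> 225
    FD 20: (23.536,31.749) -> (9.393,17.607) [heading=225, move]
  ]
]
FD 13: (9.393,17.607) -> (0.201,8.414) [heading=225, move]
FD 7: (0.201,8.414) -> (-4.749,3.464) [heading=225, move]
LT 135: heading 225 -> 0
Final: pos=(-4.749,3.464), heading=0, 2 segment(s) drawn
Segments drawn: 2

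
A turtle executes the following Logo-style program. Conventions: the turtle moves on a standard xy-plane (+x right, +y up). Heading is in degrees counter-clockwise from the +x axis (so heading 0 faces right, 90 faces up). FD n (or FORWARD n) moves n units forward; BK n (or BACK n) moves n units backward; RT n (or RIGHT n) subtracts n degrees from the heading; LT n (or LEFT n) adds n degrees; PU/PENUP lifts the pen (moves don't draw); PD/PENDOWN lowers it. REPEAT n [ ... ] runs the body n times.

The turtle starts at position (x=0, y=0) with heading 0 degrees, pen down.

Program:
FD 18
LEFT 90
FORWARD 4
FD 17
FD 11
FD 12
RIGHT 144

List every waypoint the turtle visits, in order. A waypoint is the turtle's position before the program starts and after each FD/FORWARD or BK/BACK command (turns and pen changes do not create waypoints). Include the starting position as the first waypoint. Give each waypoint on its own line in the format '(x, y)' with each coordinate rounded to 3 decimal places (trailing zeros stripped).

Answer: (0, 0)
(18, 0)
(18, 4)
(18, 21)
(18, 32)
(18, 44)

Derivation:
Executing turtle program step by step:
Start: pos=(0,0), heading=0, pen down
FD 18: (0,0) -> (18,0) [heading=0, draw]
LT 90: heading 0 -> 90
FD 4: (18,0) -> (18,4) [heading=90, draw]
FD 17: (18,4) -> (18,21) [heading=90, draw]
FD 11: (18,21) -> (18,32) [heading=90, draw]
FD 12: (18,32) -> (18,44) [heading=90, draw]
RT 144: heading 90 -> 306
Final: pos=(18,44), heading=306, 5 segment(s) drawn
Waypoints (6 total):
(0, 0)
(18, 0)
(18, 4)
(18, 21)
(18, 32)
(18, 44)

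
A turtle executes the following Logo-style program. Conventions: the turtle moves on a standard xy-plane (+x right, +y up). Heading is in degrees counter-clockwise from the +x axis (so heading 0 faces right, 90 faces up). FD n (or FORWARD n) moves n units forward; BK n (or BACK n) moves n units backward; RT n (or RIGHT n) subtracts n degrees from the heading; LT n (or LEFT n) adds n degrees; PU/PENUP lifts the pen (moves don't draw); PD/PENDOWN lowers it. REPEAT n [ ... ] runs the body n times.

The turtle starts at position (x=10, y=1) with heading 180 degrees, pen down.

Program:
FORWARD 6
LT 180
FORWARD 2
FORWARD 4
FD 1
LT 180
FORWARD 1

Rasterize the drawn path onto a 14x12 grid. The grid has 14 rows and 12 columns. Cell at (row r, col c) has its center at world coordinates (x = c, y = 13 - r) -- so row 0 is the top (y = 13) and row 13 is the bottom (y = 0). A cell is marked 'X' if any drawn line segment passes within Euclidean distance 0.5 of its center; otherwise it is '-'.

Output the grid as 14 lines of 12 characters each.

Segment 0: (10,1) -> (4,1)
Segment 1: (4,1) -> (6,1)
Segment 2: (6,1) -> (10,1)
Segment 3: (10,1) -> (11,1)
Segment 4: (11,1) -> (10,1)

Answer: ------------
------------
------------
------------
------------
------------
------------
------------
------------
------------
------------
------------
----XXXXXXXX
------------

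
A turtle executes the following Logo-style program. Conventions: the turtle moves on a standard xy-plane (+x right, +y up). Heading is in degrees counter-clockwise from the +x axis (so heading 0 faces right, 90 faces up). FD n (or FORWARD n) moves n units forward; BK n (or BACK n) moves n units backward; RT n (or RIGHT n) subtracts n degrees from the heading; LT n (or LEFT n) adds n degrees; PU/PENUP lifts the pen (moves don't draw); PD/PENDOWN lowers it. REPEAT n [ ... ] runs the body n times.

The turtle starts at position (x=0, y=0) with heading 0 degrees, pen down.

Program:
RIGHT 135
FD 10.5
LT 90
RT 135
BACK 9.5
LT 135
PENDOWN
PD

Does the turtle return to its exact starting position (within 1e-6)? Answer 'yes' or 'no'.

Answer: no

Derivation:
Executing turtle program step by step:
Start: pos=(0,0), heading=0, pen down
RT 135: heading 0 -> 225
FD 10.5: (0,0) -> (-7.425,-7.425) [heading=225, draw]
LT 90: heading 225 -> 315
RT 135: heading 315 -> 180
BK 9.5: (-7.425,-7.425) -> (2.075,-7.425) [heading=180, draw]
LT 135: heading 180 -> 315
PD: pen down
PD: pen down
Final: pos=(2.075,-7.425), heading=315, 2 segment(s) drawn

Start position: (0, 0)
Final position: (2.075, -7.425)
Distance = 7.709; >= 1e-6 -> NOT closed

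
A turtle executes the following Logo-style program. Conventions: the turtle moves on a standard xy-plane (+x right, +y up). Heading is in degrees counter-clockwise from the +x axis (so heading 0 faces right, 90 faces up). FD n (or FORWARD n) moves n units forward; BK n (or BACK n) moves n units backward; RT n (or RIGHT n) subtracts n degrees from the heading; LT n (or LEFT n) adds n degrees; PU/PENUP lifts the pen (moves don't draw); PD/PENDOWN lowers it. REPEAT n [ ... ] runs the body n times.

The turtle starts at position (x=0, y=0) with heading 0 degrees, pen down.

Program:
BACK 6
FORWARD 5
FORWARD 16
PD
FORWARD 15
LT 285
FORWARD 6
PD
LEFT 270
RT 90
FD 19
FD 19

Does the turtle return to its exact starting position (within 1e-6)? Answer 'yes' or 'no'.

Answer: no

Derivation:
Executing turtle program step by step:
Start: pos=(0,0), heading=0, pen down
BK 6: (0,0) -> (-6,0) [heading=0, draw]
FD 5: (-6,0) -> (-1,0) [heading=0, draw]
FD 16: (-1,0) -> (15,0) [heading=0, draw]
PD: pen down
FD 15: (15,0) -> (30,0) [heading=0, draw]
LT 285: heading 0 -> 285
FD 6: (30,0) -> (31.553,-5.796) [heading=285, draw]
PD: pen down
LT 270: heading 285 -> 195
RT 90: heading 195 -> 105
FD 19: (31.553,-5.796) -> (26.635,12.557) [heading=105, draw]
FD 19: (26.635,12.557) -> (21.718,30.91) [heading=105, draw]
Final: pos=(21.718,30.91), heading=105, 7 segment(s) drawn

Start position: (0, 0)
Final position: (21.718, 30.91)
Distance = 37.777; >= 1e-6 -> NOT closed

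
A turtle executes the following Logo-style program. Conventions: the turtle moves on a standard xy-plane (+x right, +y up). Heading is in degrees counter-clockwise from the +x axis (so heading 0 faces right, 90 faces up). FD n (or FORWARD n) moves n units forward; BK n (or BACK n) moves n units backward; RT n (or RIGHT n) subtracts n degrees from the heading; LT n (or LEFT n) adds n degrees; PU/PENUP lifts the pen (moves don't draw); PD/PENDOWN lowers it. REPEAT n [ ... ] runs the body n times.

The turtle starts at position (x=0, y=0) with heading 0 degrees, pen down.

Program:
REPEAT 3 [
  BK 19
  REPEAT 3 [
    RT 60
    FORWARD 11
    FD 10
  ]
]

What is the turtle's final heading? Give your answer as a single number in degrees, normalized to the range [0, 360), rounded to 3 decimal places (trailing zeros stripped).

Executing turtle program step by step:
Start: pos=(0,0), heading=0, pen down
REPEAT 3 [
  -- iteration 1/3 --
  BK 19: (0,0) -> (-19,0) [heading=0, draw]
  REPEAT 3 [
    -- iteration 1/3 --
    RT 60: heading 0 -> 300
    FD 11: (-19,0) -> (-13.5,-9.526) [heading=300, draw]
    FD 10: (-13.5,-9.526) -> (-8.5,-18.187) [heading=300, draw]
    -- iteration 2/3 --
    RT 60: heading 300 -> 240
    FD 11: (-8.5,-18.187) -> (-14,-27.713) [heading=240, draw]
    FD 10: (-14,-27.713) -> (-19,-36.373) [heading=240, draw]
    -- iteration 3/3 --
    RT 60: heading 240 -> 180
    FD 11: (-19,-36.373) -> (-30,-36.373) [heading=180, draw]
    FD 10: (-30,-36.373) -> (-40,-36.373) [heading=180, draw]
  ]
  -- iteration 2/3 --
  BK 19: (-40,-36.373) -> (-21,-36.373) [heading=180, draw]
  REPEAT 3 [
    -- iteration 1/3 --
    RT 60: heading 180 -> 120
    FD 11: (-21,-36.373) -> (-26.5,-26.847) [heading=120, draw]
    FD 10: (-26.5,-26.847) -> (-31.5,-18.187) [heading=120, draw]
    -- iteration 2/3 --
    RT 60: heading 120 -> 60
    FD 11: (-31.5,-18.187) -> (-26,-8.66) [heading=60, draw]
    FD 10: (-26,-8.66) -> (-21,0) [heading=60, draw]
    -- iteration 3/3 --
    RT 60: heading 60 -> 0
    FD 11: (-21,0) -> (-10,0) [heading=0, draw]
    FD 10: (-10,0) -> (0,0) [heading=0, draw]
  ]
  -- iteration 3/3 --
  BK 19: (0,0) -> (-19,0) [heading=0, draw]
  REPEAT 3 [
    -- iteration 1/3 --
    RT 60: heading 0 -> 300
    FD 11: (-19,0) -> (-13.5,-9.526) [heading=300, draw]
    FD 10: (-13.5,-9.526) -> (-8.5,-18.187) [heading=300, draw]
    -- iteration 2/3 --
    RT 60: heading 300 -> 240
    FD 11: (-8.5,-18.187) -> (-14,-27.713) [heading=240, draw]
    FD 10: (-14,-27.713) -> (-19,-36.373) [heading=240, draw]
    -- iteration 3/3 --
    RT 60: heading 240 -> 180
    FD 11: (-19,-36.373) -> (-30,-36.373) [heading=180, draw]
    FD 10: (-30,-36.373) -> (-40,-36.373) [heading=180, draw]
  ]
]
Final: pos=(-40,-36.373), heading=180, 21 segment(s) drawn

Answer: 180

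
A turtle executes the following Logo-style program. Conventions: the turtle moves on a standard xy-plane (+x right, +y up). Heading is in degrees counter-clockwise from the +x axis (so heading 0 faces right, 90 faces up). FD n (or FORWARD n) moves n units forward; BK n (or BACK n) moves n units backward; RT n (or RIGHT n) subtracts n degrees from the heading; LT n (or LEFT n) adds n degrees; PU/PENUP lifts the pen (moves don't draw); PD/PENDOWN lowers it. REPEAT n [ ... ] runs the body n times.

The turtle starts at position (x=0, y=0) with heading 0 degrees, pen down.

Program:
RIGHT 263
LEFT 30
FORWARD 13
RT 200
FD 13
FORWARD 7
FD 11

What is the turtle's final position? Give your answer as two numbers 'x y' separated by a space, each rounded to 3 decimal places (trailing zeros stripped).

Executing turtle program step by step:
Start: pos=(0,0), heading=0, pen down
RT 263: heading 0 -> 97
LT 30: heading 97 -> 127
FD 13: (0,0) -> (-7.824,10.382) [heading=127, draw]
RT 200: heading 127 -> 287
FD 13: (-7.824,10.382) -> (-4.023,-2.05) [heading=287, draw]
FD 7: (-4.023,-2.05) -> (-1.976,-8.744) [heading=287, draw]
FD 11: (-1.976,-8.744) -> (1.24,-19.263) [heading=287, draw]
Final: pos=(1.24,-19.263), heading=287, 4 segment(s) drawn

Answer: 1.24 -19.263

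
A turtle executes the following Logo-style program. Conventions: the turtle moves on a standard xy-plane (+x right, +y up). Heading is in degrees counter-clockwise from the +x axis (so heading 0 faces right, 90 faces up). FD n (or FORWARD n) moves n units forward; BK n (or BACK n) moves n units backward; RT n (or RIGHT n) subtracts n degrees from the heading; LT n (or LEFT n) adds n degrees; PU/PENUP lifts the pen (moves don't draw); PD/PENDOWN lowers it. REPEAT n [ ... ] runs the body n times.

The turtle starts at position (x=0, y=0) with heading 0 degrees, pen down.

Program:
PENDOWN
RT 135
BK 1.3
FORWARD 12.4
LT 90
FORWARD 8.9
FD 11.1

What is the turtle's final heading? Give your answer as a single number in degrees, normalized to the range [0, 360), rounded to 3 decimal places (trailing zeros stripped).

Executing turtle program step by step:
Start: pos=(0,0), heading=0, pen down
PD: pen down
RT 135: heading 0 -> 225
BK 1.3: (0,0) -> (0.919,0.919) [heading=225, draw]
FD 12.4: (0.919,0.919) -> (-7.849,-7.849) [heading=225, draw]
LT 90: heading 225 -> 315
FD 8.9: (-7.849,-7.849) -> (-1.556,-14.142) [heading=315, draw]
FD 11.1: (-1.556,-14.142) -> (6.293,-21.991) [heading=315, draw]
Final: pos=(6.293,-21.991), heading=315, 4 segment(s) drawn

Answer: 315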